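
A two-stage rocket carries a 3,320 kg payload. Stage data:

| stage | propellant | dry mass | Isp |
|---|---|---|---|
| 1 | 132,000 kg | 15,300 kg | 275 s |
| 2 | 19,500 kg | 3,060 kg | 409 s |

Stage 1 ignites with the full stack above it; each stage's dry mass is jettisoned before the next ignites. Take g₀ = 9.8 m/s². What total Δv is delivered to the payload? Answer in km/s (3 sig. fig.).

Δv ≈ 9.48 km/s

Ignition mass of stage 1 = 132,000+15,300 + 19,500+3,060 + 3,320 = 173,180 kg.
Stage 1: m₀ = 173,180 kg, m_f = 173,180 − 132,000 = 41,180 kg; Δv = 275×9.8×ln(4.205) = 2695.0×1.4364 ≈ 3871 m/s.
Stage 2: m₀ = 25,880 kg, m_f = 25,880 − 19,500 = 6,380 kg; Δv = 409×9.8×ln(4.056) = 4008.2×1.4003 ≈ 5613 m/s.
Total Δv = 3871 + 5613 = 9484 m/s.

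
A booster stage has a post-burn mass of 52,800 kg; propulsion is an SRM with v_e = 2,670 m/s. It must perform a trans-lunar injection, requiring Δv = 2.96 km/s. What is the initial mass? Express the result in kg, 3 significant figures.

Rocket equation: m₀/m_f = exp(Δv / v_e) = exp(2960 / 2670.0) = exp(1.1086) = 3.0302.
m₀ = m_f × 3.0302 = 52,800 × 3.0302 = 159,995 kg.

initial mass ≈ 160000 kg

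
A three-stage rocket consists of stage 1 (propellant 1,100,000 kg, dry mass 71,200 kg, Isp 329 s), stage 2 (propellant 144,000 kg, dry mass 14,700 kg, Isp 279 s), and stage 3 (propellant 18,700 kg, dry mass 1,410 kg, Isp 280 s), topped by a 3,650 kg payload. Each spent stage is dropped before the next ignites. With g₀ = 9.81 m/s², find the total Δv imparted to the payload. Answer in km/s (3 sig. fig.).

Ignition mass of stage 1 = 1,100,000+71,200 + 144,000+14,700 + 18,700+1,410 + 3,650 = 1,353,660 kg.
Stage 1: m₀ = 1,353,660 kg, m_f = 1,353,660 − 1,100,000 = 253,660 kg; Δv = 329×9.81×ln(5.337) = 3227.5×1.6746 ≈ 5405 m/s.
Stage 2: m₀ = 182,460 kg, m_f = 182,460 − 144,000 = 38,460 kg; Δv = 279×9.81×ln(4.744) = 2737.0×1.5569 ≈ 4261 m/s.
Stage 3: m₀ = 23,760 kg, m_f = 23,760 − 18,700 = 5,060 kg; Δv = 280×9.81×ln(4.696) = 2746.8×1.5466 ≈ 4248 m/s.
Total Δv = 5405 + 4261 + 4248 = 13914 m/s.

Δv ≈ 13.9 km/s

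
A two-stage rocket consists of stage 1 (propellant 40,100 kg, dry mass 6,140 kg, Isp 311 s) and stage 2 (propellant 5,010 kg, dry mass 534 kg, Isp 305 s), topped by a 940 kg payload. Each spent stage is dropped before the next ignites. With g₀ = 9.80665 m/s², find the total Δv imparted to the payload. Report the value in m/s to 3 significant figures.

Ignition mass of stage 1 = 40,100+6,140 + 5,010+534 + 940 = 52,724 kg.
Stage 1: m₀ = 52,724 kg, m_f = 52,724 − 40,100 = 12,624 kg; Δv = 311×9.80665×ln(4.176) = 3049.9×1.4295 ≈ 4360 m/s.
Stage 2: m₀ = 6,484 kg, m_f = 6,484 − 5,010 = 1,474 kg; Δv = 305×9.80665×ln(4.399) = 2991.0×1.4814 ≈ 4431 m/s.
Total Δv = 4360 + 4431 = 8791 m/s.

Δv ≈ 8790 m/s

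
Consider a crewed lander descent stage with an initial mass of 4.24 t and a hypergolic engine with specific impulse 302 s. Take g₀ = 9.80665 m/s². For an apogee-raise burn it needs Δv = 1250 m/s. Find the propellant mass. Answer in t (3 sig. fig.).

v_e = Isp · g₀ = 302 × 9.80665 = 2961.6 m/s.
From the ideal rocket equation, m₀/m_f = exp(Δv / v_e) = exp(1250 / 2961.6) = exp(0.4221) = 1.5251.
m_f = 4.24 / 1.5251 = 2.78015 t, so propellant = m₀ − m_f = 4.24 − 2.78015 = 1.45985 t.

propellant mass ≈ 1.46 t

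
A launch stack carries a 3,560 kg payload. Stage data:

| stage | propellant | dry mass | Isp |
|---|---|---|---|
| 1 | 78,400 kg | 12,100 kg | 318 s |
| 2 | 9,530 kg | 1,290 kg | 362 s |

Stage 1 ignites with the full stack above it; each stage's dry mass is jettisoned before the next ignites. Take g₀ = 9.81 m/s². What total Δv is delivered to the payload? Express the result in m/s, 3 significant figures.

Ignition mass of stage 1 = 78,400+12,100 + 9,530+1,290 + 3,560 = 104,880 kg.
Stage 1: m₀ = 104,880 kg, m_f = 104,880 − 78,400 = 26,480 kg; Δv = 318×9.81×ln(3.961) = 3119.6×1.3764 ≈ 4294 m/s.
Stage 2: m₀ = 14,380 kg, m_f = 14,380 − 9,530 = 4,850 kg; Δv = 362×9.81×ln(2.965) = 3551.2×1.0869 ≈ 3860 m/s.
Total Δv = 4294 + 3860 = 8154 m/s.

Δv ≈ 8150 m/s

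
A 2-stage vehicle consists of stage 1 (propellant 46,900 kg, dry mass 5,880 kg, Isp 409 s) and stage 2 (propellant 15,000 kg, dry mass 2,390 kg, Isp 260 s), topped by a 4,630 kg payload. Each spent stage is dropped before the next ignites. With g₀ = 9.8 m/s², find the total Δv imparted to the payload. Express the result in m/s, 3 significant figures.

Δv ≈ 6870 m/s

Ignition mass of stage 1 = 46,900+5,880 + 15,000+2,390 + 4,630 = 74,800 kg.
Stage 1: m₀ = 74,800 kg, m_f = 74,800 − 46,900 = 27,900 kg; Δv = 409×9.8×ln(2.681) = 4008.2×0.9862 ≈ 3953 m/s.
Stage 2: m₀ = 22,020 kg, m_f = 22,020 − 15,000 = 7,020 kg; Δv = 260×9.8×ln(3.137) = 2548.0×1.1432 ≈ 2913 m/s.
Total Δv = 3953 + 2913 = 6866 m/s.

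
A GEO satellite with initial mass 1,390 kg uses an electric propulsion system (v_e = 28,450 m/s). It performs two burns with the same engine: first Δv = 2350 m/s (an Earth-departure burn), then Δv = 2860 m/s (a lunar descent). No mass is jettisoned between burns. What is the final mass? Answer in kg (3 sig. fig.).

final mass ≈ 1160 kg

After the first burn: m = 1390 × exp(−2350/28450.0) = 1390 × 0.92072 = 1,279.8 kg.
After the second burn: m = 1,279.8 × exp(−2860/28450.0) = 1,279.8 × 0.90436 = 1,157.4 kg.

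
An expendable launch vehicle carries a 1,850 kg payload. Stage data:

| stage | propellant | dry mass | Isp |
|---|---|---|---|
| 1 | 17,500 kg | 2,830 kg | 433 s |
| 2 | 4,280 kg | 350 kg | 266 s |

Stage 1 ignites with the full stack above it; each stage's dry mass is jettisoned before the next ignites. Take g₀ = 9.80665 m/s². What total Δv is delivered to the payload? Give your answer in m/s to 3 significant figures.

Δv ≈ 7310 m/s

Ignition mass of stage 1 = 17,500+2,830 + 4,280+350 + 1,850 = 26,810 kg.
Stage 1: m₀ = 26,810 kg, m_f = 26,810 − 17,500 = 9,310 kg; Δv = 433×9.80665×ln(2.88) = 4246.3×1.0577 ≈ 4491 m/s.
Stage 2: m₀ = 6,480 kg, m_f = 6,480 − 4,280 = 2,200 kg; Δv = 266×9.80665×ln(2.945) = 2608.6×1.0803 ≈ 2818 m/s.
Total Δv = 4491 + 2818 = 7309 m/s.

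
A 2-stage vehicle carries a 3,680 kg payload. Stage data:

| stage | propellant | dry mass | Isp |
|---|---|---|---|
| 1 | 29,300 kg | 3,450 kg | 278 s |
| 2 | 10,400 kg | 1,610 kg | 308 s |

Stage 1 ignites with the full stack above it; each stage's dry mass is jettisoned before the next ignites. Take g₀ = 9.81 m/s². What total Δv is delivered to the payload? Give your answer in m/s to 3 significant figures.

Ignition mass of stage 1 = 29,300+3,450 + 10,400+1,610 + 3,680 = 48,440 kg.
Stage 1: m₀ = 48,440 kg, m_f = 48,440 − 29,300 = 19,140 kg; Δv = 278×9.81×ln(2.531) = 2727.2×0.9285 ≈ 2532 m/s.
Stage 2: m₀ = 15,690 kg, m_f = 15,690 − 10,400 = 5,290 kg; Δv = 308×9.81×ln(2.966) = 3021.5×1.0872 ≈ 3285 m/s.
Total Δv = 2532 + 3285 = 5817 m/s.

Δv ≈ 5820 m/s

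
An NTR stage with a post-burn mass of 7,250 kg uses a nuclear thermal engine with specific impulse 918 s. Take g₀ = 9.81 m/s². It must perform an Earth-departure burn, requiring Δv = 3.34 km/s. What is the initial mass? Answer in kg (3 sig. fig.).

initial mass ≈ 10500 kg

v_e = Isp · g₀ = 918 × 9.81 = 9005.6 m/s.
By the Tsiolkovsky rocket equation, m₀/m_f = exp(Δv / v_e) = exp(3340 / 9005.6) = exp(0.3709) = 1.4490.
m₀ = m_f × 1.4490 = 7,250 × 1.4490 = 10,505.3 kg.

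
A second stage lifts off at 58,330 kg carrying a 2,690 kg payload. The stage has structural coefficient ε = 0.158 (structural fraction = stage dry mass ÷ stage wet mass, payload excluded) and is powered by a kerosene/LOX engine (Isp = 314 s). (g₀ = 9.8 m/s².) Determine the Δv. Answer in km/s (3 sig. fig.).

Stage wet mass = m₀ − payload = 58,330 − 2,690 = 55,640 kg.
Stage dry mass = ε × stage wet mass = 0.158 × 55,640 = 8,791.12 kg.
Burnout mass m_f = stage dry + payload = 8,791.12 + 2,690 = 11,481.12 kg.
v_e = Isp · g₀ = 314 × 9.8 = 3077.2 m/s.
Using Δv = v_e ln(m₀/m_f): Δv = v_e · ln(58,330/11,481.12) = 3077.2 × ln(5.081) = 3077.2 × 1.6254 ≈ 5002 m/s.

Δv ≈ 5.00 km/s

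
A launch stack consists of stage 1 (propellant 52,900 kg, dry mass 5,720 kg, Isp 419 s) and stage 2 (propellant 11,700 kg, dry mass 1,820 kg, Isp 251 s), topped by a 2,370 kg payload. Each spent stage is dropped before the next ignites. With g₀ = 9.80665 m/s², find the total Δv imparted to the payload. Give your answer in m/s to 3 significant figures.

Δv ≈ 8370 m/s

Ignition mass of stage 1 = 52,900+5,720 + 11,700+1,820 + 2,370 = 74,510 kg.
Stage 1: m₀ = 74,510 kg, m_f = 74,510 − 52,900 = 21,610 kg; Δv = 419×9.80665×ln(3.448) = 4109.0×1.2378 ≈ 5086 m/s.
Stage 2: m₀ = 15,890 kg, m_f = 15,890 − 11,700 = 4,190 kg; Δv = 251×9.80665×ln(3.792) = 2461.5×1.3330 ≈ 3281 m/s.
Total Δv = 5086 + 3281 = 8367 m/s.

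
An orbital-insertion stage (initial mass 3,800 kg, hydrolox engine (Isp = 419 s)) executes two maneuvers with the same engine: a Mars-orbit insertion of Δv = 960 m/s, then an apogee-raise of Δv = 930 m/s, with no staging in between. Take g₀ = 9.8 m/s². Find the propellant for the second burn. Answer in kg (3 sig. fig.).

propellant for the second burn ≈ 610 kg

v_e = Isp · g₀ = 419 × 9.8 = 4106.2 m/s.
After the first burn: m = 3800 × exp(−960/4106.2) = 3800 × 0.79153 = 3,007.81 kg.
After the second burn: m = 3,007.81 × exp(−930/4106.2) = 3,007.81 × 0.79733 = 2,398.22 kg.
Second-burn propellant = 3,007.81 − 2,398.22 = 609.59 kg.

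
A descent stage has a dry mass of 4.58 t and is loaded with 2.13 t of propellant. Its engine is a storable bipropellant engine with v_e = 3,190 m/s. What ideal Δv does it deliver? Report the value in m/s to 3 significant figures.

m₀ = m_dry + m_prop = 4.58 + 2.13 = 6.71 t.
Δv = v_e · ln(m₀/m_f) = 3190.0 × ln(1.465) = 3190.0 × 0.3819 ≈ 1218.3 m/s.

Δv ≈ 1220 m/s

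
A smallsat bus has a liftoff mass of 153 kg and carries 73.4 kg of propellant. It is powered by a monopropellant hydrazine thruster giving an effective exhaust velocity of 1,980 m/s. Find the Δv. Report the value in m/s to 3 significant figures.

Δv ≈ 1290 m/s

m_f = m₀ − m_prop = 153 − 73.4 = 79.6 kg.
From the ideal rocket equation, Δv = v_e · ln(m₀/m_f) = 1980.0 × ln(1.922) = 1980.0 × 0.6534 ≈ 1293.8 m/s.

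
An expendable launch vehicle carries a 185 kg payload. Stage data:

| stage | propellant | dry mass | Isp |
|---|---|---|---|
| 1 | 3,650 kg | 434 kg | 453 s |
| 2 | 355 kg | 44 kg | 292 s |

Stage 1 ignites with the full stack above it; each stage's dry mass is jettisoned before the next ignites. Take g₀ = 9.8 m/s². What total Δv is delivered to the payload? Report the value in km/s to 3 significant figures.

Ignition mass of stage 1 = 3,650+434 + 355+44 + 185 = 4,668 kg.
Stage 1: m₀ = 4,668 kg, m_f = 4,668 − 3,650 = 1,018 kg; Δv = 453×9.8×ln(4.585) = 4439.4×1.5229 ≈ 6761 m/s.
Stage 2: m₀ = 584 kg, m_f = 584 − 355 = 229 kg; Δv = 292×9.8×ln(2.55) = 2861.6×0.9362 ≈ 2679 m/s.
Total Δv = 6761 + 2679 = 9440 m/s.

Δv ≈ 9.44 km/s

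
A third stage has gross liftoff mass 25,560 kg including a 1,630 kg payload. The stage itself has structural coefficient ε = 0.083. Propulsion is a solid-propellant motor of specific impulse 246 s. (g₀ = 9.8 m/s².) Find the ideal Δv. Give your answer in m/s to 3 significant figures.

Stage wet mass = m₀ − payload = 25,560 − 1,630 = 23,930 kg.
Stage dry mass = ε × stage wet mass = 0.083 × 23,930 = 1,986.19 kg.
Burnout mass m_f = stage dry + payload = 1,986.19 + 1,630 = 3,616.19 kg.
v_e = Isp · g₀ = 246 × 9.8 = 2410.8 m/s.
Using Δv = v_e ln(m₀/m_f): Δv = v_e · ln(25,560/3,616.19) = 2410.8 × ln(7.068) = 2410.8 × 1.9556 ≈ 4715 m/s.

Δv ≈ 4710 m/s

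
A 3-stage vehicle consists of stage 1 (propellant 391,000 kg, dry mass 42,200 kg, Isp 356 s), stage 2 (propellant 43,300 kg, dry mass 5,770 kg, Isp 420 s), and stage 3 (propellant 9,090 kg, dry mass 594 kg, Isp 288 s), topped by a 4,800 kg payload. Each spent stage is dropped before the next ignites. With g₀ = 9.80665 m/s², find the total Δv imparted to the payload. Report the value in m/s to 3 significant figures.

Δv ≈ 12900 m/s

Ignition mass of stage 1 = 391,000+42,200 + 43,300+5,770 + 9,090+594 + 4,800 = 496,754 kg.
Stage 1: m₀ = 496,754 kg, m_f = 496,754 − 391,000 = 105,754 kg; Δv = 356×9.80665×ln(4.697) = 3491.2×1.5470 ≈ 5401 m/s.
Stage 2: m₀ = 63,554 kg, m_f = 63,554 − 43,300 = 20,254 kg; Δv = 420×9.80665×ln(3.138) = 4118.8×1.1435 ≈ 4710 m/s.
Stage 3: m₀ = 14,484 kg, m_f = 14,484 − 9,090 = 5,394 kg; Δv = 288×9.80665×ln(2.685) = 2824.3×0.9878 ≈ 2790 m/s.
Total Δv = 5401 + 4710 + 2790 = 12901 m/s.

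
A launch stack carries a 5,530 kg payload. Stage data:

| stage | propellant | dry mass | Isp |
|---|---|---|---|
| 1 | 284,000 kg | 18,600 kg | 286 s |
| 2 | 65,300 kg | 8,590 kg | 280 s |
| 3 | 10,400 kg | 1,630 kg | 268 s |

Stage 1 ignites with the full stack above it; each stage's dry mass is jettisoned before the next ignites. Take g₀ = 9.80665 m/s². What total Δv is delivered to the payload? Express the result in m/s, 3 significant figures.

Δv ≈ 9370 m/s

Ignition mass of stage 1 = 284,000+18,600 + 65,300+8,590 + 10,400+1,630 + 5,530 = 394,050 kg.
Stage 1: m₀ = 394,050 kg, m_f = 394,050 − 284,000 = 110,050 kg; Δv = 286×9.80665×ln(3.581) = 2804.7×1.2755 ≈ 3578 m/s.
Stage 2: m₀ = 91,450 kg, m_f = 91,450 − 65,300 = 26,150 kg; Δv = 280×9.80665×ln(3.497) = 2745.9×1.2519 ≈ 3438 m/s.
Stage 3: m₀ = 17,560 kg, m_f = 17,560 − 10,400 = 7,160 kg; Δv = 268×9.80665×ln(2.453) = 2628.2×0.8971 ≈ 2358 m/s.
Total Δv = 3578 + 3438 + 2358 = 9374 m/s.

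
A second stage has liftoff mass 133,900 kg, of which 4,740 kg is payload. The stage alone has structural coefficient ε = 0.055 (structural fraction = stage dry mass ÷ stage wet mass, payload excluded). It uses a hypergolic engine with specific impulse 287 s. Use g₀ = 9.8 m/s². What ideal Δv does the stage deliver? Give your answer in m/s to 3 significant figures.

Stage wet mass = m₀ − payload = 133,900 − 4,740 = 129,160 kg.
Stage dry mass = ε × stage wet mass = 0.055 × 129,160 = 7,103.8 kg.
Burnout mass m_f = stage dry + payload = 7,103.8 + 4,740 = 11,843.8 kg.
v_e = Isp · g₀ = 287 × 9.8 = 2812.6 m/s.
From the ideal rocket equation, Δv = v_e · ln(133,900/11,843.8) = 2812.6 × ln(11.31) = 2812.6 × 2.4253 ≈ 6821 m/s.

Δv ≈ 6820 m/s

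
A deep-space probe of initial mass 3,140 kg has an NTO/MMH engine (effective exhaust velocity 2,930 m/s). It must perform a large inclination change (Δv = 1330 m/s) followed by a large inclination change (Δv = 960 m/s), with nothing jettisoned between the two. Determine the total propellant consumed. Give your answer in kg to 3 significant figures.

After the first burn: m = 3140 × exp(−1330/2930.0) = 3140 × 0.63513 = 1,994.31 kg.
After the second burn: m = 1,994.31 × exp(−960/2930.0) = 1,994.31 × 0.72062 = 1,437.14 kg.
Total propellant = m₀ − m_final = 3140 − 1,437.14 = 1,702.86 kg.

total propellant consumed ≈ 1700 kg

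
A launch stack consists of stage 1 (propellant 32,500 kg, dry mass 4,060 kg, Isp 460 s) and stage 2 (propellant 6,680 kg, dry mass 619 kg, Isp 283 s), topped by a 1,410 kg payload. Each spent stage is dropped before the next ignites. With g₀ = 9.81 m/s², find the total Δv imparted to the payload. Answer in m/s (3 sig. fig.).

Ignition mass of stage 1 = 32,500+4,060 + 6,680+619 + 1,410 = 45,269 kg.
Stage 1: m₀ = 45,269 kg, m_f = 45,269 − 32,500 = 12,769 kg; Δv = 460×9.81×ln(3.545) = 4512.6×1.2656 ≈ 5711 m/s.
Stage 2: m₀ = 8,709 kg, m_f = 8,709 − 6,680 = 2,029 kg; Δv = 283×9.81×ln(4.292) = 2776.2×1.4568 ≈ 4044 m/s.
Total Δv = 5711 + 4044 = 9755 m/s.

Δv ≈ 9760 m/s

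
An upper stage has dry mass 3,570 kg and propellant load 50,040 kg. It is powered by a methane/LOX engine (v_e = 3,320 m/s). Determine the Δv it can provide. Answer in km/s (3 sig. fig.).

m₀ = m_dry + m_prop = 3,570 + 50,040 = 53,610 kg.
Δv = v_e · ln(m₀/m_f) = 3320.0 × ln(15.02) = 3320.0 × 2.7092 ≈ 8994.4 m/s.

Δv ≈ 8.99 km/s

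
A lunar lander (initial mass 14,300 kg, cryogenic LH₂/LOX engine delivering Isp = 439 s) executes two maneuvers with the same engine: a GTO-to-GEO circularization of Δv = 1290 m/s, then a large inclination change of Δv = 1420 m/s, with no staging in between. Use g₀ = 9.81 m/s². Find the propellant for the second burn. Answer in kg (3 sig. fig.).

v_e = Isp · g₀ = 439 × 9.81 = 4306.6 m/s.
After the first burn: m = 14300 × exp(−1290/4306.6) = 14300 × 0.74116 = 10,598.6 kg.
After the second burn: m = 10,598.6 × exp(−1420/4306.6) = 10,598.6 × 0.71912 = 7,621.67 kg.
Second-burn propellant = 10,598.6 − 7,621.67 = 2,976.93 kg.

propellant for the second burn ≈ 2980 kg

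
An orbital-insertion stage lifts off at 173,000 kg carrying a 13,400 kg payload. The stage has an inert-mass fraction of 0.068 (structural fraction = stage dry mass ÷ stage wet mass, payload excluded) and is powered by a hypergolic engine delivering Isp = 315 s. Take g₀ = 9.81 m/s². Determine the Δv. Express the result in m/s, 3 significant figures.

Stage wet mass = m₀ − payload = 173,000 − 13,400 = 159,600 kg.
Stage dry mass = ε × stage wet mass = 0.068 × 159,600 = 10,852.8 kg.
Burnout mass m_f = stage dry + payload = 10,852.8 + 13,400 = 24,252.8 kg.
v_e = Isp · g₀ = 315 × 9.81 = 3090.2 m/s.
Δv = v_e · ln(173,000/24,252.8) = 3090.2 × ln(7.133) = 3090.2 × 1.9648 ≈ 6071 m/s.

Δv ≈ 6070 m/s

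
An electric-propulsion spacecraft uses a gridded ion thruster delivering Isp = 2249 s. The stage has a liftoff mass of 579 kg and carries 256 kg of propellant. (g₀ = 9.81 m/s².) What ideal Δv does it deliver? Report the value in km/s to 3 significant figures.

v_e = Isp · g₀ = 2249 × 9.81 = 22062.7 m/s.
m_f = m₀ − m_prop = 579 − 256 = 323 kg.
Δv = v_e · ln(m₀/m_f) = 22062.7 × ln(1.793) = 22062.7 × 0.5837 ≈ 12876.9 m/s.

Δv ≈ 12.9 km/s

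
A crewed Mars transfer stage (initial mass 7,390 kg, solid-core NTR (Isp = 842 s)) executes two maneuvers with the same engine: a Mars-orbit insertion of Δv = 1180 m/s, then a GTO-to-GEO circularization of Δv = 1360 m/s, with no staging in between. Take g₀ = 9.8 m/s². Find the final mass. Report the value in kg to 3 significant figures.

v_e = Isp · g₀ = 842 × 9.8 = 8251.6 m/s.
After the first burn: m = 7390 × exp(−1180/8251.6) = 7390 × 0.86675 = 6,405.28 kg.
After the second burn: m = 6,405.28 × exp(−1360/8251.6) = 6,405.28 × 0.84805 = 5,432 kg.

final mass ≈ 5430 kg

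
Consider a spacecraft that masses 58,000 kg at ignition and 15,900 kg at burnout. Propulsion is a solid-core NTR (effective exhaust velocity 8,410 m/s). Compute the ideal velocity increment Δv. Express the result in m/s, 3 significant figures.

Using Δv = v_e ln(m₀/m_f): Δv = v_e · ln(m₀/m_f) = 8410.0 × ln(3.648) = 8410.0 × 1.2941 ≈ 10883.6 m/s.

Δv ≈ 10900 m/s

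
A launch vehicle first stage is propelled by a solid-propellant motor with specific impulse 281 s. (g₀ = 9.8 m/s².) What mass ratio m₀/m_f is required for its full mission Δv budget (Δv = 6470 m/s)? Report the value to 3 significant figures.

v_e = Isp · g₀ = 281 × 9.8 = 2753.8 m/s.
From the ideal rocket equation, m₀/m_f = exp(Δv / v_e) = exp(6470 / 2753.8) = exp(2.3495) = 10.4801.

mass ratio ≈ 10.5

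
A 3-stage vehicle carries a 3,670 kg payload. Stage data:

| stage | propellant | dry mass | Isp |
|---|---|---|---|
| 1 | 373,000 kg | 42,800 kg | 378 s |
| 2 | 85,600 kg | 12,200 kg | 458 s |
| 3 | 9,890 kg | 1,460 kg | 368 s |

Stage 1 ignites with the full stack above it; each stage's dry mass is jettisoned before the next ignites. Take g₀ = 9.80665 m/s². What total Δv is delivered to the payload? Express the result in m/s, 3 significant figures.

Δv ≈ 14800 m/s

Ignition mass of stage 1 = 373,000+42,800 + 85,600+12,200 + 9,890+1,460 + 3,670 = 528,620 kg.
Stage 1: m₀ = 528,620 kg, m_f = 528,620 − 373,000 = 155,620 kg; Δv = 378×9.80665×ln(3.397) = 3706.9×1.2229 ≈ 4533 m/s.
Stage 2: m₀ = 112,820 kg, m_f = 112,820 − 85,600 = 27,220 kg; Δv = 458×9.80665×ln(4.145) = 4491.4×1.4218 ≈ 6386 m/s.
Stage 3: m₀ = 15,020 kg, m_f = 15,020 − 9,890 = 5,130 kg; Δv = 368×9.80665×ln(2.928) = 3608.8×1.0743 ≈ 3877 m/s.
Total Δv = 4533 + 6386 + 3877 = 14796 m/s.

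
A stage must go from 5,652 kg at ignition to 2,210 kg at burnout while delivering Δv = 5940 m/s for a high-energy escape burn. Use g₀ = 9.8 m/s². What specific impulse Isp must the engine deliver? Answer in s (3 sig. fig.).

ln(m₀/m_f) = ln(5652/2210) = ln(2.557) = 0.9390.
v_e = Δv / ln(m₀/m_f) = 5940 / 0.9390 = 6325.8 m/s.
Isp = v_e / g₀ = 6325.8 / 9.8 = 645.5 s.

Isp ≈ 645 s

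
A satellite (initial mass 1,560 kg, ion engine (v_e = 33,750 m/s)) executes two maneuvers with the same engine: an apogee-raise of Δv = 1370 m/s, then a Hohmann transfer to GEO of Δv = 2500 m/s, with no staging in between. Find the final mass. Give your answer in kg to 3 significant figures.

final mass ≈ 1390 kg

After the first burn: m = 1560 × exp(−1370/33750.0) = 1560 × 0.96022 = 1,497.94 kg.
After the second burn: m = 1,497.94 × exp(−2500/33750.0) = 1,497.94 × 0.92860 = 1,390.99 kg.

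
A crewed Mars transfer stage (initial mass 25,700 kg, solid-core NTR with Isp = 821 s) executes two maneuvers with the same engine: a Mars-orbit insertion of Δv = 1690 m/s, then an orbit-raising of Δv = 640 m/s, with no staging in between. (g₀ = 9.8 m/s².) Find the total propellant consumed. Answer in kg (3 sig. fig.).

total propellant consumed ≈ 6460 kg

v_e = Isp · g₀ = 821 × 9.8 = 8045.8 m/s.
After the first burn: m = 25700 × exp(−1690/8045.8) = 25700 × 0.81055 = 20,831.1 kg.
After the second burn: m = 20,831.1 × exp(−640/8045.8) = 20,831.1 × 0.92354 = 19,238.4 kg.
Total propellant = m₀ − m_final = 25700 − 19,238.4 = 6,461.6 kg.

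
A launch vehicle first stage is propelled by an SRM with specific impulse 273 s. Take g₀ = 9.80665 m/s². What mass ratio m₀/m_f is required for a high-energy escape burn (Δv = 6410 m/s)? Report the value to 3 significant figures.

v_e = Isp · g₀ = 273 × 9.80665 = 2677.2 m/s.
Rocket equation: m₀/m_f = exp(Δv / v_e) = exp(6410 / 2677.2) = exp(2.3943) = 10.9603.

mass ratio ≈ 11.0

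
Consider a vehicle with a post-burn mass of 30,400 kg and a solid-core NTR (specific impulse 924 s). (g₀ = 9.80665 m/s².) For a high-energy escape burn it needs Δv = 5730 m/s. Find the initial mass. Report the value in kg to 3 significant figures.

v_e = Isp · g₀ = 924 × 9.80665 = 9061.3 m/s.
m₀/m_f = exp(Δv / v_e) = exp(5730 / 9061.3) = exp(0.6324) = 1.8820.
m₀ = m_f × 1.8820 = 30,400 × 1.8820 = 57,212.8 kg.

initial mass ≈ 57200 kg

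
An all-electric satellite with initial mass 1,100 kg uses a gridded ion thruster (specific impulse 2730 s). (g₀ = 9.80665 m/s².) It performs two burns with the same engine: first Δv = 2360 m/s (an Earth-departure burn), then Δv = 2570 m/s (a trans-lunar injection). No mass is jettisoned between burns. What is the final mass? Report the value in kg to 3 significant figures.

v_e = Isp · g₀ = 2730 × 9.80665 = 26772.2 m/s.
After the first burn: m = 1100 × exp(−2360/26772.2) = 1100 × 0.91562 = 1,007.18 kg.
After the second burn: m = 1,007.18 × exp(−2570/26772.2) = 1,007.18 × 0.90847 = 914.993 kg.

final mass ≈ 915 kg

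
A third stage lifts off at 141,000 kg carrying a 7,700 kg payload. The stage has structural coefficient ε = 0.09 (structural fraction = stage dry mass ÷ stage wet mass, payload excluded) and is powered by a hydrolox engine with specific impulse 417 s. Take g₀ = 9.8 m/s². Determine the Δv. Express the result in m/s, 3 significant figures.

Stage wet mass = m₀ − payload = 141,000 − 7,700 = 133,300 kg.
Stage dry mass = ε × stage wet mass = 0.09 × 133,300 = 11,997 kg.
Burnout mass m_f = stage dry + payload = 11,997 + 7,700 = 19,697 kg.
v_e = Isp · g₀ = 417 × 9.8 = 4086.6 m/s.
Using Δv = v_e ln(m₀/m_f): Δv = v_e · ln(141,000/19,697) = 4086.6 × ln(7.158) = 4086.6 × 1.9683 ≈ 8044 m/s.

Δv ≈ 8040 m/s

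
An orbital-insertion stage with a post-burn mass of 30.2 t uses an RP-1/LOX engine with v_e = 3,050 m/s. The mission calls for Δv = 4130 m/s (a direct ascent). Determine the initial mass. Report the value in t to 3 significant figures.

initial mass ≈ 117 t

m₀/m_f = exp(Δv / v_e) = exp(4130 / 3050.0) = exp(1.3541) = 3.8733.
m₀ = m_f × 3.8733 = 30.2 × 3.8733 = 116.974 t.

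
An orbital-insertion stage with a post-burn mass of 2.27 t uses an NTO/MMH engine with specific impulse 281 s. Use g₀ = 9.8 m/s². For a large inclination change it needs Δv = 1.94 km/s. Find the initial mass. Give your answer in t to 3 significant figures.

v_e = Isp · g₀ = 281 × 9.8 = 2753.8 m/s.
By the Tsiolkovsky rocket equation, m₀/m_f = exp(Δv / v_e) = exp(1940 / 2753.8) = exp(0.7045) = 2.0228.
m₀ = m_f × 2.0228 = 2.27 × 2.0228 = 4.59176 t.

initial mass ≈ 4.59 t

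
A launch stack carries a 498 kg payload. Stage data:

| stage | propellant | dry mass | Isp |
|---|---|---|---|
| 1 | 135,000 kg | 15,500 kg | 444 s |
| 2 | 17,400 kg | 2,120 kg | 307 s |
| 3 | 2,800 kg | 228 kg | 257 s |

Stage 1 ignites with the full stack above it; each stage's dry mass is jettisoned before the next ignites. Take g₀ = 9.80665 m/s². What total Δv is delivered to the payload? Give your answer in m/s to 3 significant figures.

Ignition mass of stage 1 = 135,000+15,500 + 17,400+2,120 + 2,800+228 + 498 = 173,546 kg.
Stage 1: m₀ = 173,546 kg, m_f = 173,546 − 135,000 = 38,546 kg; Δv = 444×9.80665×ln(4.502) = 4354.2×1.5046 ≈ 6551 m/s.
Stage 2: m₀ = 23,046 kg, m_f = 23,046 − 17,400 = 5,646 kg; Δv = 307×9.80665×ln(4.082) = 3010.6×1.4065 ≈ 4235 m/s.
Stage 3: m₀ = 3,526 kg, m_f = 3,526 − 2,800 = 726 kg; Δv = 257×9.80665×ln(4.857) = 2520.3×1.5804 ≈ 3983 m/s.
Total Δv = 6551 + 4235 + 3983 = 14769 m/s.

Δv ≈ 14800 m/s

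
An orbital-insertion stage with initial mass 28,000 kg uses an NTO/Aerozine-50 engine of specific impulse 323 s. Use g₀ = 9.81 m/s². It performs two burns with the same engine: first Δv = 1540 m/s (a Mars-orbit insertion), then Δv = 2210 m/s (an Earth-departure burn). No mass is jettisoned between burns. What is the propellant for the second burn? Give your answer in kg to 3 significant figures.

v_e = Isp · g₀ = 323 × 9.81 = 3168.6 m/s.
After the first burn: m = 28000 × exp(−1540/3168.6) = 28000 × 0.61507 = 17,222 kg.
After the second burn: m = 17,222 × exp(−2210/3168.6) = 17,222 × 0.49785 = 8,573.97 kg.
Second-burn propellant = 17,222 − 8,573.97 = 8,648.03 kg.

propellant for the second burn ≈ 8650 kg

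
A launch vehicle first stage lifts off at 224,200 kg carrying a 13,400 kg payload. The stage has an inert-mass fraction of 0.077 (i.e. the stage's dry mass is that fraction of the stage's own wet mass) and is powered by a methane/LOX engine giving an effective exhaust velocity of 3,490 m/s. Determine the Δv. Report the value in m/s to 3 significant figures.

Stage wet mass = m₀ − payload = 224,200 − 13,400 = 210,800 kg.
Stage dry mass = ε × stage wet mass = 0.077 × 210,800 = 16,231.6 kg.
Burnout mass m_f = stage dry + payload = 16,231.6 + 13,400 = 29,631.6 kg.
From the ideal rocket equation, Δv = v_e · ln(224,200/29,631.6) = 3490.0 × ln(7.566) = 3490.0 × 2.0237 ≈ 7063 m/s.

Δv ≈ 7060 m/s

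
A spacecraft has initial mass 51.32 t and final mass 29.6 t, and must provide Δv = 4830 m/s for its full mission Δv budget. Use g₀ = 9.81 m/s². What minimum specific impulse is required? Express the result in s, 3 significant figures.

ln(m₀/m_f) = ln(51320/29600) = ln(1.734) = 0.5503.
Rocket equation: v_e = Δv / ln(m₀/m_f) = 4830 / 0.5503 = 8776.9 m/s.
Isp = v_e / g₀ = 8776.9 / 9.81 = 894.7 s.

Isp ≈ 895 s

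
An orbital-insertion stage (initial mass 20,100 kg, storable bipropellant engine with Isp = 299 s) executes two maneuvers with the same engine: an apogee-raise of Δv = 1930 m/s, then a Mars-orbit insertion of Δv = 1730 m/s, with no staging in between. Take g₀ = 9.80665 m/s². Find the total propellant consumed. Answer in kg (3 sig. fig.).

total propellant consumed ≈ 14300 kg

v_e = Isp · g₀ = 299 × 9.80665 = 2932.2 m/s.
After the first burn: m = 20100 × exp(−1930/2932.2) = 20100 × 0.51778 = 10,407.4 kg.
After the second burn: m = 10,407.4 × exp(−1730/2932.2) = 10,407.4 × 0.55433 = 5,769.13 kg.
Total propellant = m₀ − m_final = 20100 − 5,769.13 = 14,330.87 kg.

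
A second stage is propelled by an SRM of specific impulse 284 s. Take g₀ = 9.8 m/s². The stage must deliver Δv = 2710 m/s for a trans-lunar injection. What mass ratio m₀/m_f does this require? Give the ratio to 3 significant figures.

v_e = Isp · g₀ = 284 × 9.8 = 2783.2 m/s.
m₀/m_f = exp(Δv / v_e) = exp(2710 / 2783.2) = exp(0.9737) = 2.6477.

mass ratio ≈ 2.65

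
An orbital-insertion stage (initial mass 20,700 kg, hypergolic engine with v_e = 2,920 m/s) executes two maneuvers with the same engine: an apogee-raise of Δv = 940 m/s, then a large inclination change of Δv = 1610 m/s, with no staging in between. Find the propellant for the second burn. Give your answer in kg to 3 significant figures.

propellant for the second burn ≈ 6360 kg

After the first burn: m = 20700 × exp(−940/2920.0) = 20700 × 0.72476 = 15,002.5 kg.
After the second burn: m = 15,002.5 × exp(−1610/2920.0) = 15,002.5 × 0.57616 = 8,643.84 kg.
Second-burn propellant = 15,002.5 − 8,643.84 = 6,358.66 kg.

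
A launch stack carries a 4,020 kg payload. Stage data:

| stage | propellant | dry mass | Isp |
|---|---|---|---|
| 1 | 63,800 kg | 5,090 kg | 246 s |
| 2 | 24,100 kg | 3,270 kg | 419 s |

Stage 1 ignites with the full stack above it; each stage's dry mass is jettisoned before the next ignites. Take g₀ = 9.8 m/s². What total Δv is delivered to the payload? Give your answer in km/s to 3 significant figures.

Ignition mass of stage 1 = 63,800+5,090 + 24,100+3,270 + 4,020 = 100,280 kg.
Stage 1: m₀ = 100,280 kg, m_f = 100,280 − 63,800 = 36,480 kg; Δv = 246×9.8×ln(2.749) = 2410.8×1.0112 ≈ 2438 m/s.
Stage 2: m₀ = 31,390 kg, m_f = 31,390 − 24,100 = 7,290 kg; Δv = 419×9.8×ln(4.306) = 4106.2×1.4600 ≈ 5995 m/s.
Total Δv = 2438 + 5995 = 8433 m/s.

Δv ≈ 8.43 km/s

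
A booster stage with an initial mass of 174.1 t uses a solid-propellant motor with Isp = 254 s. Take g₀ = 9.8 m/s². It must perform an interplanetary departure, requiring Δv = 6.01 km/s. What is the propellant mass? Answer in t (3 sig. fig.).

v_e = Isp · g₀ = 254 × 9.8 = 2489.2 m/s.
From the ideal rocket equation, m₀/m_f = exp(Δv / v_e) = exp(6010 / 2489.2) = exp(2.4144) = 11.1834.
m_f = 174.1 / 11.1834 = 15.5677 t, so propellant = m₀ − m_f = 174.1 − 15.5677 = 158.5323 t.

propellant mass ≈ 159 t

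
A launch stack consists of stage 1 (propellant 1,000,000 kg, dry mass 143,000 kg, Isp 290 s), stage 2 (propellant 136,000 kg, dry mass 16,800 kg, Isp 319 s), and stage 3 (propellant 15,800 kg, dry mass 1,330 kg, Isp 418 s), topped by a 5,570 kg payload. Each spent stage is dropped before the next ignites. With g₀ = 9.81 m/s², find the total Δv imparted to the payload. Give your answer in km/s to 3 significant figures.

Δv ≈ 13.6 km/s

Ignition mass of stage 1 = 1,000,000+143,000 + 136,000+16,800 + 15,800+1,330 + 5,570 = 1,318,500 kg.
Stage 1: m₀ = 1,318,500 kg, m_f = 1,318,500 − 1,000,000 = 318,500 kg; Δv = 290×9.81×ln(4.14) = 2844.9×1.4206 ≈ 4042 m/s.
Stage 2: m₀ = 175,500 kg, m_f = 175,500 − 136,000 = 39,500 kg; Δv = 319×9.81×ln(4.443) = 3129.4×1.4913 ≈ 4667 m/s.
Stage 3: m₀ = 22,700 kg, m_f = 22,700 − 15,800 = 6,900 kg; Δv = 418×9.81×ln(3.29) = 4100.6×1.1908 ≈ 4883 m/s.
Total Δv = 4042 + 4667 + 4883 = 13592 m/s.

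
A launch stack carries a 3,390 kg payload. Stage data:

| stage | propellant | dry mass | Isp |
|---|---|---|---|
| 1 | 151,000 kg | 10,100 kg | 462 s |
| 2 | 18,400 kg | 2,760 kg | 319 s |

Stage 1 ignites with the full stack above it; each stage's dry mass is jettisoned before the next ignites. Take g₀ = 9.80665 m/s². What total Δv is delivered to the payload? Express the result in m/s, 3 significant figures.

Δv ≈ 11900 m/s

Ignition mass of stage 1 = 151,000+10,100 + 18,400+2,760 + 3,390 = 185,650 kg.
Stage 1: m₀ = 185,650 kg, m_f = 185,650 − 151,000 = 34,650 kg; Δv = 462×9.80665×ln(5.358) = 4530.7×1.6786 ≈ 7605 m/s.
Stage 2: m₀ = 24,550 kg, m_f = 24,550 − 18,400 = 6,150 kg; Δv = 319×9.80665×ln(3.992) = 3128.3×1.3843 ≈ 4330 m/s.
Total Δv = 7605 + 4330 = 11935 m/s.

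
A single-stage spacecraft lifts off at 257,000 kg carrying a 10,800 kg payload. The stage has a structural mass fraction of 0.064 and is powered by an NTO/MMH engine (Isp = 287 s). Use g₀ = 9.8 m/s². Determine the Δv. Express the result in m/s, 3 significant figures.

Δv ≈ 6380 m/s

Stage wet mass = m₀ − payload = 257,000 − 10,800 = 246,200 kg.
Stage dry mass = ε × stage wet mass = 0.064 × 246,200 = 15,756.8 kg.
Burnout mass m_f = stage dry + payload = 15,756.8 + 10,800 = 26,556.8 kg.
v_e = Isp · g₀ = 287 × 9.8 = 2812.6 m/s.
Δv = v_e · ln(257,000/26,556.8) = 2812.6 × ln(9.677) = 2812.6 × 2.2698 ≈ 6384 m/s.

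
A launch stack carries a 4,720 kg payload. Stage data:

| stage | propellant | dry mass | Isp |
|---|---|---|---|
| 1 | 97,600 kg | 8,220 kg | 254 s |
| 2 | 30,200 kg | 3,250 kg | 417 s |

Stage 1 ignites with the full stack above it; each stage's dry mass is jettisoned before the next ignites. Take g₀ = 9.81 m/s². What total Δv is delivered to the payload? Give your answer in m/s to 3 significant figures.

Ignition mass of stage 1 = 97,600+8,220 + 30,200+3,250 + 4,720 = 143,990 kg.
Stage 1: m₀ = 143,990 kg, m_f = 143,990 − 97,600 = 46,390 kg; Δv = 254×9.81×ln(3.104) = 2491.7×1.1327 ≈ 2822 m/s.
Stage 2: m₀ = 38,170 kg, m_f = 38,170 − 30,200 = 7,970 kg; Δv = 417×9.81×ln(4.789) = 4090.8×1.5664 ≈ 6408 m/s.
Total Δv = 2822 + 6408 = 9230 m/s.

Δv ≈ 9230 m/s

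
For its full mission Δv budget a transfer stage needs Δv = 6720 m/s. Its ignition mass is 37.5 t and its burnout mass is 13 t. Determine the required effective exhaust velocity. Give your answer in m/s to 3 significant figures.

v_e ≈ 6340 m/s

ln(m₀/m_f) = ln(37500/13000) = ln(2.885) = 1.0594.
From the ideal rocket equation, v_e = Δv / ln(m₀/m_f) = 6720 / 1.0594 = 6343.3 m/s.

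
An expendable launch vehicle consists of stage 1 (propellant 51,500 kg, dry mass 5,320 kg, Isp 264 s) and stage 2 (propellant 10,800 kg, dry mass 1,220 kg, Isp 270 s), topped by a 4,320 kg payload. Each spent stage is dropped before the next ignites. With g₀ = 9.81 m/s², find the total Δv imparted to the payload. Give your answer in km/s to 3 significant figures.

Ignition mass of stage 1 = 51,500+5,320 + 10,800+1,220 + 4,320 = 73,160 kg.
Stage 1: m₀ = 73,160 kg, m_f = 73,160 − 51,500 = 21,660 kg; Δv = 264×9.81×ln(3.378) = 2589.8×1.2172 ≈ 3152 m/s.
Stage 2: m₀ = 16,340 kg, m_f = 16,340 − 10,800 = 5,540 kg; Δv = 270×9.81×ln(2.949) = 2648.7×1.0816 ≈ 2865 m/s.
Total Δv = 3152 + 2865 = 6017 m/s.

Δv ≈ 6.02 km/s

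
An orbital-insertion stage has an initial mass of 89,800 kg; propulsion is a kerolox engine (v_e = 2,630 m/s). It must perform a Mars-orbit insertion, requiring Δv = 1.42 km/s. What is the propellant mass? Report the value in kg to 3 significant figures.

Rocket equation: m₀/m_f = exp(Δv / v_e) = exp(1420 / 2630.0) = exp(0.5399) = 1.7159.
m_f = 89,800 / 1.7159 = 52,334.1 kg, so propellant = m₀ − m_f = 89,800 − 52,334.1 = 37,465.9 kg.

propellant mass ≈ 37500 kg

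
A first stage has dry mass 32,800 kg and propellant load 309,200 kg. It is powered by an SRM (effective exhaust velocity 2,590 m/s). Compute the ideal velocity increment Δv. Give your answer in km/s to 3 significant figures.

m₀ = m_dry + m_prop = 32,800 + 309,200 = 342,000 kg.
By the Tsiolkovsky rocket equation, Δv = v_e · ln(m₀/m_f) = 2590.0 × ln(10.43) = 2590.0 × 2.3444 ≈ 6071.9 m/s.

Δv ≈ 6.07 km/s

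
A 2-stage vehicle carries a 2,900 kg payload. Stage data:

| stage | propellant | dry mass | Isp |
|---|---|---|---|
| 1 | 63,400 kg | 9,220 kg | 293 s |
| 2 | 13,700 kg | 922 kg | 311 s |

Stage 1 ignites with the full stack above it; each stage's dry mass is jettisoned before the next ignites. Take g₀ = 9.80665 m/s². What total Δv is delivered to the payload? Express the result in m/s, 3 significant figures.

Ignition mass of stage 1 = 63,400+9,220 + 13,700+922 + 2,900 = 90,142 kg.
Stage 1: m₀ = 90,142 kg, m_f = 90,142 − 63,400 = 26,742 kg; Δv = 293×9.80665×ln(3.371) = 2873.3×1.2152 ≈ 3492 m/s.
Stage 2: m₀ = 17,522 kg, m_f = 17,522 − 13,700 = 3,822 kg; Δv = 311×9.80665×ln(4.585) = 3049.9×1.5227 ≈ 4644 m/s.
Total Δv = 3492 + 4644 = 8136 m/s.

Δv ≈ 8140 m/s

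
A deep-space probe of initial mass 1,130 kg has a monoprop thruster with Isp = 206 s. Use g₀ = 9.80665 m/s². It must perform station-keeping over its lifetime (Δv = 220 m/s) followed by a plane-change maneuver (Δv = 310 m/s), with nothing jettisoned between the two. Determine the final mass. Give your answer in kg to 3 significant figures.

v_e = Isp · g₀ = 206 × 9.80665 = 2020.2 m/s.
After the first burn: m = 1130 × exp(−220/2020.2) = 1130 × 0.89682 = 1,013.41 kg.
After the second burn: m = 1,013.41 × exp(−310/2020.2) = 1,013.41 × 0.85774 = 869.242 kg.

final mass ≈ 869 kg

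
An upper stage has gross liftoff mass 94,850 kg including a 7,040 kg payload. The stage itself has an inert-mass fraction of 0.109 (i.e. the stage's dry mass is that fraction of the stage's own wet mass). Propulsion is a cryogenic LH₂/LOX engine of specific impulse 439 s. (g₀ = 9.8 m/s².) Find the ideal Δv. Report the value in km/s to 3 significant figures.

Δv ≈ 7.50 km/s

Stage wet mass = m₀ − payload = 94,850 − 7,040 = 87,810 kg.
Stage dry mass = ε × stage wet mass = 0.109 × 87,810 = 9,571.29 kg.
Burnout mass m_f = stage dry + payload = 9,571.29 + 7,040 = 16,611.29 kg.
v_e = Isp · g₀ = 439 × 9.8 = 4302.2 m/s.
Δv = v_e · ln(94,850/16,611.29) = 4302.2 × ln(5.71) = 4302.2 × 1.7422 ≈ 7495 m/s.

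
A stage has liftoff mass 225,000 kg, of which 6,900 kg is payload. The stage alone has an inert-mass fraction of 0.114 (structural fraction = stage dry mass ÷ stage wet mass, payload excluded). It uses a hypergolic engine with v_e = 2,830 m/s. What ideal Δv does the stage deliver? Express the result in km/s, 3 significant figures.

Δv ≈ 5.54 km/s

Stage wet mass = m₀ − payload = 225,000 − 6,900 = 218,100 kg.
Stage dry mass = ε × stage wet mass = 0.114 × 218,100 = 24,863.4 kg.
Burnout mass m_f = stage dry + payload = 24,863.4 + 6,900 = 31,763.4 kg.
Using Δv = v_e ln(m₀/m_f): Δv = v_e · ln(225,000/31,763.4) = 2830.0 × ln(7.084) = 2830.0 × 1.9578 ≈ 5541 m/s.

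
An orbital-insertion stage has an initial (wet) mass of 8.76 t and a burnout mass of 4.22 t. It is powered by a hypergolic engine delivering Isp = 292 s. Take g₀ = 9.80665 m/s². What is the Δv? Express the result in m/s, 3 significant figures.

v_e = Isp · g₀ = 292 × 9.80665 = 2863.5 m/s.
Δv = v_e · ln(m₀/m_f) = 2863.5 × ln(2.076) = 2863.5 × 0.7304 ≈ 2091.4 m/s.

Δv ≈ 2090 m/s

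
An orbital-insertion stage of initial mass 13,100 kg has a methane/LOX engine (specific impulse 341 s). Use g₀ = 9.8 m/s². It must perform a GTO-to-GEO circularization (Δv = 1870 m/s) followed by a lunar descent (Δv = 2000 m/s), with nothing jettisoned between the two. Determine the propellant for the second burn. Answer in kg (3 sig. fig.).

v_e = Isp · g₀ = 341 × 9.8 = 3341.8 m/s.
After the first burn: m = 13100 × exp(−1870/3341.8) = 13100 × 0.57145 = 7,486 kg.
After the second burn: m = 7,486 × exp(−2000/3341.8) = 7,486 × 0.54965 = 4,114.68 kg.
Second-burn propellant = 7,486 − 4,114.68 = 3,371.32 kg.

propellant for the second burn ≈ 3370 kg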